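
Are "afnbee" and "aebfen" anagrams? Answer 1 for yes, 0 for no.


Strings: "afnbee", "aebfen"
Sorted first:  abeefn
Sorted second: abeefn
Sorted forms match => anagrams

1


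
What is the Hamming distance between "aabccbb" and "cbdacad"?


Comparing "aabccbb" and "cbdacad" position by position:
  Position 0: 'a' vs 'c' => differ
  Position 1: 'a' vs 'b' => differ
  Position 2: 'b' vs 'd' => differ
  Position 3: 'c' vs 'a' => differ
  Position 4: 'c' vs 'c' => same
  Position 5: 'b' vs 'a' => differ
  Position 6: 'b' vs 'd' => differ
Total differences (Hamming distance): 6

6


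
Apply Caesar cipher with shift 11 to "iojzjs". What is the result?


Caesar cipher: shift "iojzjs" by 11
  'i' (pos 8) + 11 = pos 19 = 't'
  'o' (pos 14) + 11 = pos 25 = 'z'
  'j' (pos 9) + 11 = pos 20 = 'u'
  'z' (pos 25) + 11 = pos 10 = 'k'
  'j' (pos 9) + 11 = pos 20 = 'u'
  's' (pos 18) + 11 = pos 3 = 'd'
Result: tzukud

tzukud


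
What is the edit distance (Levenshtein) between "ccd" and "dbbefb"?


Computing edit distance: "ccd" -> "dbbefb"
DP table:
           d    b    b    e    f    b
      0    1    2    3    4    5    6
  c   1    1    2    3    4    5    6
  c   2    2    2    3    4    5    6
  d   3    2    3    3    4    5    6
Edit distance = dp[3][6] = 6

6


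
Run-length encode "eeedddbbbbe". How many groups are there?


Input: eeedddbbbbe
Scanning for consecutive runs:
  Group 1: 'e' x 3 (positions 0-2)
  Group 2: 'd' x 3 (positions 3-5)
  Group 3: 'b' x 4 (positions 6-9)
  Group 4: 'e' x 1 (positions 10-10)
Total groups: 4

4


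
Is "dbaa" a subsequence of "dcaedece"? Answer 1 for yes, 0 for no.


Check if "dbaa" is a subsequence of "dcaedece"
Greedy scan:
  Position 0 ('d'): matches sub[0] = 'd'
  Position 1 ('c'): no match needed
  Position 2 ('a'): no match needed
  Position 3 ('e'): no match needed
  Position 4 ('d'): no match needed
  Position 5 ('e'): no match needed
  Position 6 ('c'): no match needed
  Position 7 ('e'): no match needed
Only matched 1/4 characters => not a subsequence

0


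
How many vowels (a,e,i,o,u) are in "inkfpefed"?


Input: inkfpefed
Checking each character:
  'i' at position 0: vowel (running total: 1)
  'n' at position 1: consonant
  'k' at position 2: consonant
  'f' at position 3: consonant
  'p' at position 4: consonant
  'e' at position 5: vowel (running total: 2)
  'f' at position 6: consonant
  'e' at position 7: vowel (running total: 3)
  'd' at position 8: consonant
Total vowels: 3

3


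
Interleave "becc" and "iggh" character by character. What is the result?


Interleaving "becc" and "iggh":
  Position 0: 'b' from first, 'i' from second => "bi"
  Position 1: 'e' from first, 'g' from second => "eg"
  Position 2: 'c' from first, 'g' from second => "cg"
  Position 3: 'c' from first, 'h' from second => "ch"
Result: biegcgch

biegcgch


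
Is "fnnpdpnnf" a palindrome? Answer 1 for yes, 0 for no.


Input: fnnpdpnnf
Reversed: fnnpdpnnf
  Compare pos 0 ('f') with pos 8 ('f'): match
  Compare pos 1 ('n') with pos 7 ('n'): match
  Compare pos 2 ('n') with pos 6 ('n'): match
  Compare pos 3 ('p') with pos 5 ('p'): match
Result: palindrome

1


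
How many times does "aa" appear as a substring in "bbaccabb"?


Searching for "aa" in "bbaccabb"
Scanning each position:
  Position 0: "bb" => no
  Position 1: "ba" => no
  Position 2: "ac" => no
  Position 3: "cc" => no
  Position 4: "ca" => no
  Position 5: "ab" => no
  Position 6: "bb" => no
Total occurrences: 0

0


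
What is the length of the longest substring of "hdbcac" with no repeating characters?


Input: "hdbcac"
Sliding window (track last position of each char):
  Position 0 ('h'): window [0,0] length 1 -- new best
  Position 1 ('d'): window [0,1] length 2 -- new best
  Position 2 ('b'): window [0,2] length 3 -- new best
  Position 3 ('c'): window [0,3] length 4 -- new best
  Position 4 ('a'): window [0,4] length 5 -- new best
  Position 5 ('c'): repeat (last at 3), move window start to 4
  Position 5 ('c'): window [4,5] length 2
Longest substring with no repeats: "hdbca" with length 5

5


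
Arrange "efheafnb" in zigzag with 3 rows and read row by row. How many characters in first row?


Zigzag "efheafnb" into 3 rows:
Placing characters:
  'e' => row 0
  'f' => row 1
  'h' => row 2
  'e' => row 1
  'a' => row 0
  'f' => row 1
  'n' => row 2
  'b' => row 1
Rows:
  Row 0: "ea"
  Row 1: "fefb"
  Row 2: "hn"
First row length: 2

2


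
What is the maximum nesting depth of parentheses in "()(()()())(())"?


Input: "()(()()())(())"
Tracking depth:
  Position 0 '(': depth becomes 1
  Position 1 ')': depth becomes 0
  Position 2 '(': depth becomes 1
  Position 3 '(': depth becomes 2
  Position 4 ')': depth becomes 1
  Position 5 '(': depth becomes 2
  Position 6 ')': depth becomes 1
  Position 7 '(': depth becomes 2
  Position 8 ')': depth becomes 1
  Position 9 ')': depth becomes 0
  Position 10 '(': depth becomes 1
  Position 11 '(': depth becomes 2
  Position 12 ')': depth becomes 1
  Position 13 ')': depth becomes 0
Maximum depth reached: 2

2


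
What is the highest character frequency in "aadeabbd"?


Input: aadeabbd
Character counts:
  'a': 3
  'b': 2
  'd': 2
  'e': 1
Maximum frequency: 3

3


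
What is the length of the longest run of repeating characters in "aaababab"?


Input: "aaababab"
Scanning for longest run:
  Position 1 ('a'): continues run of 'a', length=2
  Position 2 ('a'): continues run of 'a', length=3
  Position 3 ('b'): new char, reset run to 1
  Position 4 ('a'): new char, reset run to 1
  Position 5 ('b'): new char, reset run to 1
  Position 6 ('a'): new char, reset run to 1
  Position 7 ('b'): new char, reset run to 1
Longest run: 'a' with length 3

3


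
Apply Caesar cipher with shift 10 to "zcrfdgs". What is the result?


Caesar cipher: shift "zcrfdgs" by 10
  'z' (pos 25) + 10 = pos 9 = 'j'
  'c' (pos 2) + 10 = pos 12 = 'm'
  'r' (pos 17) + 10 = pos 1 = 'b'
  'f' (pos 5) + 10 = pos 15 = 'p'
  'd' (pos 3) + 10 = pos 13 = 'n'
  'g' (pos 6) + 10 = pos 16 = 'q'
  's' (pos 18) + 10 = pos 2 = 'c'
Result: jmbpnqc

jmbpnqc


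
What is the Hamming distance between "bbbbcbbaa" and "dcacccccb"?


Comparing "bbbbcbbaa" and "dcacccccb" position by position:
  Position 0: 'b' vs 'd' => differ
  Position 1: 'b' vs 'c' => differ
  Position 2: 'b' vs 'a' => differ
  Position 3: 'b' vs 'c' => differ
  Position 4: 'c' vs 'c' => same
  Position 5: 'b' vs 'c' => differ
  Position 6: 'b' vs 'c' => differ
  Position 7: 'a' vs 'c' => differ
  Position 8: 'a' vs 'b' => differ
Total differences (Hamming distance): 8

8


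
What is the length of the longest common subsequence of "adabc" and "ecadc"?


LCS of "adabc" and "ecadc"
DP table:
           e    c    a    d    c
      0    0    0    0    0    0
  a   0    0    0    1    1    1
  d   0    0    0    1    2    2
  a   0    0    0    1    2    2
  b   0    0    0    1    2    2
  c   0    0    1    1    2    3
LCS length = dp[5][5] = 3

3


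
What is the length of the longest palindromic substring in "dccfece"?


Input: "dccfece"
Checking substrings for palindromes:
  [4:7] "ece" (len 3) => palindrome
  [1:3] "cc" (len 2) => palindrome
Longest palindromic substring: "ece" with length 3

3


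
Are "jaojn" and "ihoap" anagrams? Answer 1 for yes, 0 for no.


Strings: "jaojn", "ihoap"
Sorted first:  ajjno
Sorted second: ahiop
Differ at position 1: 'j' vs 'h' => not anagrams

0


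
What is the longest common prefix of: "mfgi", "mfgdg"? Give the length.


Words: mfgi, mfgdg
  Position 0: all 'm' => match
  Position 1: all 'f' => match
  Position 2: all 'g' => match
  Position 3: ('i', 'd') => mismatch, stop
LCP = "mfg" (length 3)

3


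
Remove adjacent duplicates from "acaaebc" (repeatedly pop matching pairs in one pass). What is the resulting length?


Input: acaaebc
Stack-based adjacent duplicate removal:
  Read 'a': push. Stack: a
  Read 'c': push. Stack: ac
  Read 'a': push. Stack: aca
  Read 'a': matches stack top 'a' => pop. Stack: ac
  Read 'e': push. Stack: ace
  Read 'b': push. Stack: aceb
  Read 'c': push. Stack: acebc
Final stack: "acebc" (length 5)

5


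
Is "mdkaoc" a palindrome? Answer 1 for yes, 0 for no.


Input: mdkaoc
Reversed: coakdm
  Compare pos 0 ('m') with pos 5 ('c'): MISMATCH
  Compare pos 1 ('d') with pos 4 ('o'): MISMATCH
  Compare pos 2 ('k') with pos 3 ('a'): MISMATCH
Result: not a palindrome

0


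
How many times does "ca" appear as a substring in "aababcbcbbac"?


Searching for "ca" in "aababcbcbbac"
Scanning each position:
  Position 0: "aa" => no
  Position 1: "ab" => no
  Position 2: "ba" => no
  Position 3: "ab" => no
  Position 4: "bc" => no
  Position 5: "cb" => no
  Position 6: "bc" => no
  Position 7: "cb" => no
  Position 8: "bb" => no
  Position 9: "ba" => no
  Position 10: "ac" => no
Total occurrences: 0

0


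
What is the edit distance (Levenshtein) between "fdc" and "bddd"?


Computing edit distance: "fdc" -> "bddd"
DP table:
           b    d    d    d
      0    1    2    3    4
  f   1    1    2    3    4
  d   2    2    1    2    3
  c   3    3    2    2    3
Edit distance = dp[3][4] = 3

3


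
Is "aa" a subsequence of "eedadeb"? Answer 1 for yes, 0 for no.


Check if "aa" is a subsequence of "eedadeb"
Greedy scan:
  Position 0 ('e'): no match needed
  Position 1 ('e'): no match needed
  Position 2 ('d'): no match needed
  Position 3 ('a'): matches sub[0] = 'a'
  Position 4 ('d'): no match needed
  Position 5 ('e'): no match needed
  Position 6 ('b'): no match needed
Only matched 1/2 characters => not a subsequence

0


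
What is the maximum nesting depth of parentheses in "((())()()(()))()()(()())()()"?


Input: "((())()()(()))()()(()())()()"
Tracking depth:
  Position 0 '(': depth becomes 1
  Position 1 '(': depth becomes 2
  Position 2 '(': depth becomes 3
  Position 3 ')': depth becomes 2
  Position 4 ')': depth becomes 1
  Position 5 '(': depth becomes 2
  Position 6 ')': depth becomes 1
  Position 7 '(': depth becomes 2
  Position 8 ')': depth becomes 1
  Position 9 '(': depth becomes 2
  Position 10 '(': depth becomes 3
  Position 11 ')': depth becomes 2
  Position 12 ')': depth becomes 1
  Position 13 ')': depth becomes 0
  Position 14 '(': depth becomes 1
  Position 15 ')': depth becomes 0
  Position 16 '(': depth becomes 1
  Position 17 ')': depth becomes 0
  Position 18 '(': depth becomes 1
  Position 19 '(': depth becomes 2
  Position 20 ')': depth becomes 1
  Position 21 '(': depth becomes 2
  Position 22 ')': depth becomes 1
  Position 23 ')': depth becomes 0
  Position 24 '(': depth becomes 1
  Position 25 ')': depth becomes 0
  Position 26 '(': depth becomes 1
  Position 27 ')': depth becomes 0
Maximum depth reached: 3

3


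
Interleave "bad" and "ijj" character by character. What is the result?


Interleaving "bad" and "ijj":
  Position 0: 'b' from first, 'i' from second => "bi"
  Position 1: 'a' from first, 'j' from second => "aj"
  Position 2: 'd' from first, 'j' from second => "dj"
Result: biajdj

biajdj


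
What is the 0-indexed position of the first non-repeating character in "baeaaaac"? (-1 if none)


Input: baeaaaac
Character frequencies:
  'a': 5
  'b': 1
  'c': 1
  'e': 1
Scanning left to right for freq == 1:
  Position 0 ('b'): unique! => answer = 0

0


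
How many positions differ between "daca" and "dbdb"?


Comparing "daca" and "dbdb" position by position:
  Position 0: 'd' vs 'd' => same
  Position 1: 'a' vs 'b' => DIFFER
  Position 2: 'c' vs 'd' => DIFFER
  Position 3: 'a' vs 'b' => DIFFER
Positions that differ: 3

3


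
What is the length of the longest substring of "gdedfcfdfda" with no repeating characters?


Input: "gdedfcfdfda"
Sliding window (track last position of each char):
  Position 0 ('g'): window [0,0] length 1 -- new best
  Position 1 ('d'): window [0,1] length 2 -- new best
  Position 2 ('e'): window [0,2] length 3 -- new best
  Position 3 ('d'): repeat (last at 1), move window start to 2
  Position 3 ('d'): window [2,3] length 2
  Position 4 ('f'): window [2,4] length 3
  Position 5 ('c'): window [2,5] length 4 -- new best
  Position 6 ('f'): repeat (last at 4), move window start to 5
  Position 6 ('f'): window [5,6] length 2
  Position 7 ('d'): window [5,7] length 3
  Position 8 ('f'): repeat (last at 6), move window start to 7
  Position 8 ('f'): window [7,8] length 2
  Position 9 ('d'): repeat (last at 7), move window start to 8
  Position 9 ('d'): window [8,9] length 2
  Position 10 ('a'): window [8,10] length 3
Longest substring with no repeats: "edfc" with length 4

4


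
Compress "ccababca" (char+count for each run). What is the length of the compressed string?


Input: ccababca
Runs:
  'c' x 2 => "c2"
  'a' x 1 => "a1"
  'b' x 1 => "b1"
  'a' x 1 => "a1"
  'b' x 1 => "b1"
  'c' x 1 => "c1"
  'a' x 1 => "a1"
Compressed: "c2a1b1a1b1c1a1"
Compressed length: 14

14


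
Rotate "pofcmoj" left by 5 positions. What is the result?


Input: "pofcmoj", rotate left by 5
First 5 characters: "pofcm"
Remaining characters: "oj"
Concatenate remaining + first: "oj" + "pofcm" = "ojpofcm"

ojpofcm


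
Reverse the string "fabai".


Input: fabai
Reading characters right to left:
  Position 4: 'i'
  Position 3: 'a'
  Position 2: 'b'
  Position 1: 'a'
  Position 0: 'f'
Reversed: iabaf

iabaf


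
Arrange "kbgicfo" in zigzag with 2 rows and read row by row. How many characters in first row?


Zigzag "kbgicfo" into 2 rows:
Placing characters:
  'k' => row 0
  'b' => row 1
  'g' => row 0
  'i' => row 1
  'c' => row 0
  'f' => row 1
  'o' => row 0
Rows:
  Row 0: "kgco"
  Row 1: "bif"
First row length: 4

4


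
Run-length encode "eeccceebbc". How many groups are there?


Input: eeccceebbc
Scanning for consecutive runs:
  Group 1: 'e' x 2 (positions 0-1)
  Group 2: 'c' x 3 (positions 2-4)
  Group 3: 'e' x 2 (positions 5-6)
  Group 4: 'b' x 2 (positions 7-8)
  Group 5: 'c' x 1 (positions 9-9)
Total groups: 5

5


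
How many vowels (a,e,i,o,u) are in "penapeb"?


Input: penapeb
Checking each character:
  'p' at position 0: consonant
  'e' at position 1: vowel (running total: 1)
  'n' at position 2: consonant
  'a' at position 3: vowel (running total: 2)
  'p' at position 4: consonant
  'e' at position 5: vowel (running total: 3)
  'b' at position 6: consonant
Total vowels: 3

3


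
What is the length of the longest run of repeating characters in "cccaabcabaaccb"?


Input: "cccaabcabaaccb"
Scanning for longest run:
  Position 1 ('c'): continues run of 'c', length=2
  Position 2 ('c'): continues run of 'c', length=3
  Position 3 ('a'): new char, reset run to 1
  Position 4 ('a'): continues run of 'a', length=2
  Position 5 ('b'): new char, reset run to 1
  Position 6 ('c'): new char, reset run to 1
  Position 7 ('a'): new char, reset run to 1
  Position 8 ('b'): new char, reset run to 1
  Position 9 ('a'): new char, reset run to 1
  Position 10 ('a'): continues run of 'a', length=2
  Position 11 ('c'): new char, reset run to 1
  Position 12 ('c'): continues run of 'c', length=2
  Position 13 ('b'): new char, reset run to 1
Longest run: 'c' with length 3

3


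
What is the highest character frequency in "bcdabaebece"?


Input: bcdabaebece
Character counts:
  'a': 2
  'b': 3
  'c': 2
  'd': 1
  'e': 3
Maximum frequency: 3

3


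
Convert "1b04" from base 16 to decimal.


Input: "1b04" in base 16
Positional expansion:
  Digit '1' (value 1) x 16^3 = 4096
  Digit 'b' (value 11) x 16^2 = 2816
  Digit '0' (value 0) x 16^1 = 0
  Digit '4' (value 4) x 16^0 = 4
Sum = 6916

6916


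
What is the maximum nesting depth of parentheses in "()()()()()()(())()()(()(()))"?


Input: "()()()()()()(())()()(()(()))"
Tracking depth:
  Position 0 '(': depth becomes 1
  Position 1 ')': depth becomes 0
  Position 2 '(': depth becomes 1
  Position 3 ')': depth becomes 0
  Position 4 '(': depth becomes 1
  Position 5 ')': depth becomes 0
  Position 6 '(': depth becomes 1
  Position 7 ')': depth becomes 0
  Position 8 '(': depth becomes 1
  Position 9 ')': depth becomes 0
  Position 10 '(': depth becomes 1
  Position 11 ')': depth becomes 0
  Position 12 '(': depth becomes 1
  Position 13 '(': depth becomes 2
  Position 14 ')': depth becomes 1
  Position 15 ')': depth becomes 0
  Position 16 '(': depth becomes 1
  Position 17 ')': depth becomes 0
  Position 18 '(': depth becomes 1
  Position 19 ')': depth becomes 0
  Position 20 '(': depth becomes 1
  Position 21 '(': depth becomes 2
  Position 22 ')': depth becomes 1
  Position 23 '(': depth becomes 2
  Position 24 '(': depth becomes 3
  Position 25 ')': depth becomes 2
  Position 26 ')': depth becomes 1
  Position 27 ')': depth becomes 0
Maximum depth reached: 3

3


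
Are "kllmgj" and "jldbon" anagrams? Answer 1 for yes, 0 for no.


Strings: "kllmgj", "jldbon"
Sorted first:  gjkllm
Sorted second: bdjlno
Differ at position 0: 'g' vs 'b' => not anagrams

0


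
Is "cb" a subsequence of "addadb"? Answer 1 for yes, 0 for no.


Check if "cb" is a subsequence of "addadb"
Greedy scan:
  Position 0 ('a'): no match needed
  Position 1 ('d'): no match needed
  Position 2 ('d'): no match needed
  Position 3 ('a'): no match needed
  Position 4 ('d'): no match needed
  Position 5 ('b'): no match needed
Only matched 0/2 characters => not a subsequence

0


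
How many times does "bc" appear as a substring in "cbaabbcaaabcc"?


Searching for "bc" in "cbaabbcaaabcc"
Scanning each position:
  Position 0: "cb" => no
  Position 1: "ba" => no
  Position 2: "aa" => no
  Position 3: "ab" => no
  Position 4: "bb" => no
  Position 5: "bc" => MATCH
  Position 6: "ca" => no
  Position 7: "aa" => no
  Position 8: "aa" => no
  Position 9: "ab" => no
  Position 10: "bc" => MATCH
  Position 11: "cc" => no
Total occurrences: 2

2


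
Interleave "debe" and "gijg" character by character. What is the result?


Interleaving "debe" and "gijg":
  Position 0: 'd' from first, 'g' from second => "dg"
  Position 1: 'e' from first, 'i' from second => "ei"
  Position 2: 'b' from first, 'j' from second => "bj"
  Position 3: 'e' from first, 'g' from second => "eg"
Result: dgeibjeg

dgeibjeg


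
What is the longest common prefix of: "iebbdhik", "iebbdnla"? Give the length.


Words: iebbdhik, iebbdnla
  Position 0: all 'i' => match
  Position 1: all 'e' => match
  Position 2: all 'b' => match
  Position 3: all 'b' => match
  Position 4: all 'd' => match
  Position 5: ('h', 'n') => mismatch, stop
LCP = "iebbd" (length 5)

5


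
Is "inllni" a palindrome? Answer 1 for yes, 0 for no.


Input: inllni
Reversed: inllni
  Compare pos 0 ('i') with pos 5 ('i'): match
  Compare pos 1 ('n') with pos 4 ('n'): match
  Compare pos 2 ('l') with pos 3 ('l'): match
Result: palindrome

1


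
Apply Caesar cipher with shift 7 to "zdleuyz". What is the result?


Caesar cipher: shift "zdleuyz" by 7
  'z' (pos 25) + 7 = pos 6 = 'g'
  'd' (pos 3) + 7 = pos 10 = 'k'
  'l' (pos 11) + 7 = pos 18 = 's'
  'e' (pos 4) + 7 = pos 11 = 'l'
  'u' (pos 20) + 7 = pos 1 = 'b'
  'y' (pos 24) + 7 = pos 5 = 'f'
  'z' (pos 25) + 7 = pos 6 = 'g'
Result: gkslbfg

gkslbfg


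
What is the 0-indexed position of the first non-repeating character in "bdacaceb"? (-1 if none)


Input: bdacaceb
Character frequencies:
  'a': 2
  'b': 2
  'c': 2
  'd': 1
  'e': 1
Scanning left to right for freq == 1:
  Position 0 ('b'): freq=2, skip
  Position 1 ('d'): unique! => answer = 1

1


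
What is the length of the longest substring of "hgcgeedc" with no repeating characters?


Input: "hgcgeedc"
Sliding window (track last position of each char):
  Position 0 ('h'): window [0,0] length 1 -- new best
  Position 1 ('g'): window [0,1] length 2 -- new best
  Position 2 ('c'): window [0,2] length 3 -- new best
  Position 3 ('g'): repeat (last at 1), move window start to 2
  Position 3 ('g'): window [2,3] length 2
  Position 4 ('e'): window [2,4] length 3
  Position 5 ('e'): repeat (last at 4), move window start to 5
  Position 5 ('e'): window [5,5] length 1
  Position 6 ('d'): window [5,6] length 2
  Position 7 ('c'): window [5,7] length 3
Longest substring with no repeats: "hgc" with length 3

3


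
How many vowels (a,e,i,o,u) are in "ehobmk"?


Input: ehobmk
Checking each character:
  'e' at position 0: vowel (running total: 1)
  'h' at position 1: consonant
  'o' at position 2: vowel (running total: 2)
  'b' at position 3: consonant
  'm' at position 4: consonant
  'k' at position 5: consonant
Total vowels: 2

2


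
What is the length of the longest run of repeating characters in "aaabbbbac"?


Input: "aaabbbbac"
Scanning for longest run:
  Position 1 ('a'): continues run of 'a', length=2
  Position 2 ('a'): continues run of 'a', length=3
  Position 3 ('b'): new char, reset run to 1
  Position 4 ('b'): continues run of 'b', length=2
  Position 5 ('b'): continues run of 'b', length=3
  Position 6 ('b'): continues run of 'b', length=4
  Position 7 ('a'): new char, reset run to 1
  Position 8 ('c'): new char, reset run to 1
Longest run: 'b' with length 4

4


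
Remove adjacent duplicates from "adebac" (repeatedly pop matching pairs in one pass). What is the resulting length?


Input: adebac
Stack-based adjacent duplicate removal:
  Read 'a': push. Stack: a
  Read 'd': push. Stack: ad
  Read 'e': push. Stack: ade
  Read 'b': push. Stack: adeb
  Read 'a': push. Stack: adeba
  Read 'c': push. Stack: adebac
Final stack: "adebac" (length 6)

6


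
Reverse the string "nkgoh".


Input: nkgoh
Reading characters right to left:
  Position 4: 'h'
  Position 3: 'o'
  Position 2: 'g'
  Position 1: 'k'
  Position 0: 'n'
Reversed: hogkn

hogkn


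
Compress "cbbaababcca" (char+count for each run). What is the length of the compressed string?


Input: cbbaababcca
Runs:
  'c' x 1 => "c1"
  'b' x 2 => "b2"
  'a' x 2 => "a2"
  'b' x 1 => "b1"
  'a' x 1 => "a1"
  'b' x 1 => "b1"
  'c' x 2 => "c2"
  'a' x 1 => "a1"
Compressed: "c1b2a2b1a1b1c2a1"
Compressed length: 16

16


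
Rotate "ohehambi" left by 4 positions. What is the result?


Input: "ohehambi", rotate left by 4
First 4 characters: "oheh"
Remaining characters: "ambi"
Concatenate remaining + first: "ambi" + "oheh" = "ambioheh"

ambioheh


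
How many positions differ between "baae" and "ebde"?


Comparing "baae" and "ebde" position by position:
  Position 0: 'b' vs 'e' => DIFFER
  Position 1: 'a' vs 'b' => DIFFER
  Position 2: 'a' vs 'd' => DIFFER
  Position 3: 'e' vs 'e' => same
Positions that differ: 3

3


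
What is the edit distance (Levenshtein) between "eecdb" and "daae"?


Computing edit distance: "eecdb" -> "daae"
DP table:
           d    a    a    e
      0    1    2    3    4
  e   1    1    2    3    3
  e   2    2    2    3    3
  c   3    3    3    3    4
  d   4    3    4    4    4
  b   5    4    4    5    5
Edit distance = dp[5][4] = 5

5


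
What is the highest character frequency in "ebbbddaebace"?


Input: ebbbddaebace
Character counts:
  'a': 2
  'b': 4
  'c': 1
  'd': 2
  'e': 3
Maximum frequency: 4

4


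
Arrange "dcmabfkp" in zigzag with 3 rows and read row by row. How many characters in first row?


Zigzag "dcmabfkp" into 3 rows:
Placing characters:
  'd' => row 0
  'c' => row 1
  'm' => row 2
  'a' => row 1
  'b' => row 0
  'f' => row 1
  'k' => row 2
  'p' => row 1
Rows:
  Row 0: "db"
  Row 1: "cafp"
  Row 2: "mk"
First row length: 2

2


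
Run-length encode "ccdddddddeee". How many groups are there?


Input: ccdddddddeee
Scanning for consecutive runs:
  Group 1: 'c' x 2 (positions 0-1)
  Group 2: 'd' x 7 (positions 2-8)
  Group 3: 'e' x 3 (positions 9-11)
Total groups: 3

3


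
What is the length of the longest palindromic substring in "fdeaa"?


Input: "fdeaa"
Checking substrings for palindromes:
  [3:5] "aa" (len 2) => palindrome
Longest palindromic substring: "aa" with length 2

2


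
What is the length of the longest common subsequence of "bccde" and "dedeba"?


LCS of "bccde" and "dedeba"
DP table:
           d    e    d    e    b    a
      0    0    0    0    0    0    0
  b   0    0    0    0    0    1    1
  c   0    0    0    0    0    1    1
  c   0    0    0    0    0    1    1
  d   0    1    1    1    1    1    1
  e   0    1    2    2    2    2    2
LCS length = dp[5][6] = 2

2


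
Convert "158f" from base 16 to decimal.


Input: "158f" in base 16
Positional expansion:
  Digit '1' (value 1) x 16^3 = 4096
  Digit '5' (value 5) x 16^2 = 1280
  Digit '8' (value 8) x 16^1 = 128
  Digit 'f' (value 15) x 16^0 = 15
Sum = 5519

5519


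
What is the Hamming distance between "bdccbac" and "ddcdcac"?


Comparing "bdccbac" and "ddcdcac" position by position:
  Position 0: 'b' vs 'd' => differ
  Position 1: 'd' vs 'd' => same
  Position 2: 'c' vs 'c' => same
  Position 3: 'c' vs 'd' => differ
  Position 4: 'b' vs 'c' => differ
  Position 5: 'a' vs 'a' => same
  Position 6: 'c' vs 'c' => same
Total differences (Hamming distance): 3

3


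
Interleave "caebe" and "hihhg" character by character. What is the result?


Interleaving "caebe" and "hihhg":
  Position 0: 'c' from first, 'h' from second => "ch"
  Position 1: 'a' from first, 'i' from second => "ai"
  Position 2: 'e' from first, 'h' from second => "eh"
  Position 3: 'b' from first, 'h' from second => "bh"
  Position 4: 'e' from first, 'g' from second => "eg"
Result: chaiehbheg

chaiehbheg


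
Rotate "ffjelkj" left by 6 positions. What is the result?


Input: "ffjelkj", rotate left by 6
First 6 characters: "ffjelk"
Remaining characters: "j"
Concatenate remaining + first: "j" + "ffjelk" = "jffjelk"

jffjelk


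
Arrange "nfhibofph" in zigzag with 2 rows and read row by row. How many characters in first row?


Zigzag "nfhibofph" into 2 rows:
Placing characters:
  'n' => row 0
  'f' => row 1
  'h' => row 0
  'i' => row 1
  'b' => row 0
  'o' => row 1
  'f' => row 0
  'p' => row 1
  'h' => row 0
Rows:
  Row 0: "nhbfh"
  Row 1: "fiop"
First row length: 5

5


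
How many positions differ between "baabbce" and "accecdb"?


Comparing "baabbce" and "accecdb" position by position:
  Position 0: 'b' vs 'a' => DIFFER
  Position 1: 'a' vs 'c' => DIFFER
  Position 2: 'a' vs 'c' => DIFFER
  Position 3: 'b' vs 'e' => DIFFER
  Position 4: 'b' vs 'c' => DIFFER
  Position 5: 'c' vs 'd' => DIFFER
  Position 6: 'e' vs 'b' => DIFFER
Positions that differ: 7

7


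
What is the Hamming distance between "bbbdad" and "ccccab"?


Comparing "bbbdad" and "ccccab" position by position:
  Position 0: 'b' vs 'c' => differ
  Position 1: 'b' vs 'c' => differ
  Position 2: 'b' vs 'c' => differ
  Position 3: 'd' vs 'c' => differ
  Position 4: 'a' vs 'a' => same
  Position 5: 'd' vs 'b' => differ
Total differences (Hamming distance): 5

5


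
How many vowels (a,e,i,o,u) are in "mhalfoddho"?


Input: mhalfoddho
Checking each character:
  'm' at position 0: consonant
  'h' at position 1: consonant
  'a' at position 2: vowel (running total: 1)
  'l' at position 3: consonant
  'f' at position 4: consonant
  'o' at position 5: vowel (running total: 2)
  'd' at position 6: consonant
  'd' at position 7: consonant
  'h' at position 8: consonant
  'o' at position 9: vowel (running total: 3)
Total vowels: 3

3


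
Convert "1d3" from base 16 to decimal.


Input: "1d3" in base 16
Positional expansion:
  Digit '1' (value 1) x 16^2 = 256
  Digit 'd' (value 13) x 16^1 = 208
  Digit '3' (value 3) x 16^0 = 3
Sum = 467

467


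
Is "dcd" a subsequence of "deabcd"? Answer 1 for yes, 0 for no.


Check if "dcd" is a subsequence of "deabcd"
Greedy scan:
  Position 0 ('d'): matches sub[0] = 'd'
  Position 1 ('e'): no match needed
  Position 2 ('a'): no match needed
  Position 3 ('b'): no match needed
  Position 4 ('c'): matches sub[1] = 'c'
  Position 5 ('d'): matches sub[2] = 'd'
All 3 characters matched => is a subsequence

1


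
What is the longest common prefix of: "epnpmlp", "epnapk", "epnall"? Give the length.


Words: epnpmlp, epnapk, epnall
  Position 0: all 'e' => match
  Position 1: all 'p' => match
  Position 2: all 'n' => match
  Position 3: ('p', 'a', 'a') => mismatch, stop
LCP = "epn" (length 3)

3


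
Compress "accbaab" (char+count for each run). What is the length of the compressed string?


Input: accbaab
Runs:
  'a' x 1 => "a1"
  'c' x 2 => "c2"
  'b' x 1 => "b1"
  'a' x 2 => "a2"
  'b' x 1 => "b1"
Compressed: "a1c2b1a2b1"
Compressed length: 10

10


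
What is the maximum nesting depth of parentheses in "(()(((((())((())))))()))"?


Input: "(()(((((())((())))))()))"
Tracking depth:
  Position 0 '(': depth becomes 1
  Position 1 '(': depth becomes 2
  Position 2 ')': depth becomes 1
  Position 3 '(': depth becomes 2
  Position 4 '(': depth becomes 3
  Position 5 '(': depth becomes 4
  Position 6 '(': depth becomes 5
  Position 7 '(': depth becomes 6
  Position 8 '(': depth becomes 7
  Position 9 ')': depth becomes 6
  Position 10 ')': depth becomes 5
  Position 11 '(': depth becomes 6
  Position 12 '(': depth becomes 7
  Position 13 '(': depth becomes 8
  Position 14 ')': depth becomes 7
  Position 15 ')': depth becomes 6
  Position 16 ')': depth becomes 5
  Position 17 ')': depth becomes 4
  Position 18 ')': depth becomes 3
  Position 19 ')': depth becomes 2
  Position 20 '(': depth becomes 3
  Position 21 ')': depth becomes 2
  Position 22 ')': depth becomes 1
  Position 23 ')': depth becomes 0
Maximum depth reached: 8

8


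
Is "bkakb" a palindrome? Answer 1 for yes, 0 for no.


Input: bkakb
Reversed: bkakb
  Compare pos 0 ('b') with pos 4 ('b'): match
  Compare pos 1 ('k') with pos 3 ('k'): match
Result: palindrome

1


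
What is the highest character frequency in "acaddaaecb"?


Input: acaddaaecb
Character counts:
  'a': 4
  'b': 1
  'c': 2
  'd': 2
  'e': 1
Maximum frequency: 4

4


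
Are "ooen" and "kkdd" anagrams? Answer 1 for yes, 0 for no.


Strings: "ooen", "kkdd"
Sorted first:  enoo
Sorted second: ddkk
Differ at position 0: 'e' vs 'd' => not anagrams

0


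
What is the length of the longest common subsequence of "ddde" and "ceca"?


LCS of "ddde" and "ceca"
DP table:
           c    e    c    a
      0    0    0    0    0
  d   0    0    0    0    0
  d   0    0    0    0    0
  d   0    0    0    0    0
  e   0    0    1    1    1
LCS length = dp[4][4] = 1

1


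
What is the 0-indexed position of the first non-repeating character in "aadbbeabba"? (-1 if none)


Input: aadbbeabba
Character frequencies:
  'a': 4
  'b': 4
  'd': 1
  'e': 1
Scanning left to right for freq == 1:
  Position 0 ('a'): freq=4, skip
  Position 1 ('a'): freq=4, skip
  Position 2 ('d'): unique! => answer = 2

2


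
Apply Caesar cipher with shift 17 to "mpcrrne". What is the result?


Caesar cipher: shift "mpcrrne" by 17
  'm' (pos 12) + 17 = pos 3 = 'd'
  'p' (pos 15) + 17 = pos 6 = 'g'
  'c' (pos 2) + 17 = pos 19 = 't'
  'r' (pos 17) + 17 = pos 8 = 'i'
  'r' (pos 17) + 17 = pos 8 = 'i'
  'n' (pos 13) + 17 = pos 4 = 'e'
  'e' (pos 4) + 17 = pos 21 = 'v'
Result: dgtiiev

dgtiiev


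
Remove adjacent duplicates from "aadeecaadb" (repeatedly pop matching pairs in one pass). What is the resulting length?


Input: aadeecaadb
Stack-based adjacent duplicate removal:
  Read 'a': push. Stack: a
  Read 'a': matches stack top 'a' => pop. Stack: (empty)
  Read 'd': push. Stack: d
  Read 'e': push. Stack: de
  Read 'e': matches stack top 'e' => pop. Stack: d
  Read 'c': push. Stack: dc
  Read 'a': push. Stack: dca
  Read 'a': matches stack top 'a' => pop. Stack: dc
  Read 'd': push. Stack: dcd
  Read 'b': push. Stack: dcdb
Final stack: "dcdb" (length 4)

4


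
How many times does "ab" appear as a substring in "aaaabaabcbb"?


Searching for "ab" in "aaaabaabcbb"
Scanning each position:
  Position 0: "aa" => no
  Position 1: "aa" => no
  Position 2: "aa" => no
  Position 3: "ab" => MATCH
  Position 4: "ba" => no
  Position 5: "aa" => no
  Position 6: "ab" => MATCH
  Position 7: "bc" => no
  Position 8: "cb" => no
  Position 9: "bb" => no
Total occurrences: 2

2


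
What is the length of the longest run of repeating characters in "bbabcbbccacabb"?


Input: "bbabcbbccacabb"
Scanning for longest run:
  Position 1 ('b'): continues run of 'b', length=2
  Position 2 ('a'): new char, reset run to 1
  Position 3 ('b'): new char, reset run to 1
  Position 4 ('c'): new char, reset run to 1
  Position 5 ('b'): new char, reset run to 1
  Position 6 ('b'): continues run of 'b', length=2
  Position 7 ('c'): new char, reset run to 1
  Position 8 ('c'): continues run of 'c', length=2
  Position 9 ('a'): new char, reset run to 1
  Position 10 ('c'): new char, reset run to 1
  Position 11 ('a'): new char, reset run to 1
  Position 12 ('b'): new char, reset run to 1
  Position 13 ('b'): continues run of 'b', length=2
Longest run: 'b' with length 2

2


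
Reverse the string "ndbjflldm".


Input: ndbjflldm
Reading characters right to left:
  Position 8: 'm'
  Position 7: 'd'
  Position 6: 'l'
  Position 5: 'l'
  Position 4: 'f'
  Position 3: 'j'
  Position 2: 'b'
  Position 1: 'd'
  Position 0: 'n'
Reversed: mdllfjbdn

mdllfjbdn


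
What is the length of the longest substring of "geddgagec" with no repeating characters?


Input: "geddgagec"
Sliding window (track last position of each char):
  Position 0 ('g'): window [0,0] length 1 -- new best
  Position 1 ('e'): window [0,1] length 2 -- new best
  Position 2 ('d'): window [0,2] length 3 -- new best
  Position 3 ('d'): repeat (last at 2), move window start to 3
  Position 3 ('d'): window [3,3] length 1
  Position 4 ('g'): window [3,4] length 2
  Position 5 ('a'): window [3,5] length 3
  Position 6 ('g'): repeat (last at 4), move window start to 5
  Position 6 ('g'): window [5,6] length 2
  Position 7 ('e'): window [5,7] length 3
  Position 8 ('c'): window [5,8] length 4 -- new best
Longest substring with no repeats: "agec" with length 4

4


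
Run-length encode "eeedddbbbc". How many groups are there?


Input: eeedddbbbc
Scanning for consecutive runs:
  Group 1: 'e' x 3 (positions 0-2)
  Group 2: 'd' x 3 (positions 3-5)
  Group 3: 'b' x 3 (positions 6-8)
  Group 4: 'c' x 1 (positions 9-9)
Total groups: 4

4


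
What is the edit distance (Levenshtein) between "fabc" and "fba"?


Computing edit distance: "fabc" -> "fba"
DP table:
           f    b    a
      0    1    2    3
  f   1    0    1    2
  a   2    1    1    1
  b   3    2    1    2
  c   4    3    2    2
Edit distance = dp[4][3] = 2

2


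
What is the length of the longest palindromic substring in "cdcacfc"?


Input: "cdcacfc"
Checking substrings for palindromes:
  [0:3] "cdc" (len 3) => palindrome
  [2:5] "cac" (len 3) => palindrome
  [4:7] "cfc" (len 3) => palindrome
Longest palindromic substring: "cdc" with length 3

3


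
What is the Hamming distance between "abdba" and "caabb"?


Comparing "abdba" and "caabb" position by position:
  Position 0: 'a' vs 'c' => differ
  Position 1: 'b' vs 'a' => differ
  Position 2: 'd' vs 'a' => differ
  Position 3: 'b' vs 'b' => same
  Position 4: 'a' vs 'b' => differ
Total differences (Hamming distance): 4

4


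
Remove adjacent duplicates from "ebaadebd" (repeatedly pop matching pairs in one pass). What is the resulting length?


Input: ebaadebd
Stack-based adjacent duplicate removal:
  Read 'e': push. Stack: e
  Read 'b': push. Stack: eb
  Read 'a': push. Stack: eba
  Read 'a': matches stack top 'a' => pop. Stack: eb
  Read 'd': push. Stack: ebd
  Read 'e': push. Stack: ebde
  Read 'b': push. Stack: ebdeb
  Read 'd': push. Stack: ebdebd
Final stack: "ebdebd" (length 6)

6


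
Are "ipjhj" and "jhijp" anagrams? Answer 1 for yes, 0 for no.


Strings: "ipjhj", "jhijp"
Sorted first:  hijjp
Sorted second: hijjp
Sorted forms match => anagrams

1


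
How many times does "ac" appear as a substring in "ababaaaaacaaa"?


Searching for "ac" in "ababaaaaacaaa"
Scanning each position:
  Position 0: "ab" => no
  Position 1: "ba" => no
  Position 2: "ab" => no
  Position 3: "ba" => no
  Position 4: "aa" => no
  Position 5: "aa" => no
  Position 6: "aa" => no
  Position 7: "aa" => no
  Position 8: "ac" => MATCH
  Position 9: "ca" => no
  Position 10: "aa" => no
  Position 11: "aa" => no
Total occurrences: 1

1


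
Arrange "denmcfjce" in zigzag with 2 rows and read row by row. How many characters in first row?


Zigzag "denmcfjce" into 2 rows:
Placing characters:
  'd' => row 0
  'e' => row 1
  'n' => row 0
  'm' => row 1
  'c' => row 0
  'f' => row 1
  'j' => row 0
  'c' => row 1
  'e' => row 0
Rows:
  Row 0: "dncje"
  Row 1: "emfc"
First row length: 5

5


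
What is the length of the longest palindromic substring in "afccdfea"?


Input: "afccdfea"
Checking substrings for palindromes:
  [2:4] "cc" (len 2) => palindrome
Longest palindromic substring: "cc" with length 2

2


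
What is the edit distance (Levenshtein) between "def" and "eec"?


Computing edit distance: "def" -> "eec"
DP table:
           e    e    c
      0    1    2    3
  d   1    1    2    3
  e   2    1    1    2
  f   3    2    2    2
Edit distance = dp[3][3] = 2

2


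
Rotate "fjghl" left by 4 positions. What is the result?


Input: "fjghl", rotate left by 4
First 4 characters: "fjgh"
Remaining characters: "l"
Concatenate remaining + first: "l" + "fjgh" = "lfjgh"

lfjgh


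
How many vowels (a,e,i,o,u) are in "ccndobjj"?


Input: ccndobjj
Checking each character:
  'c' at position 0: consonant
  'c' at position 1: consonant
  'n' at position 2: consonant
  'd' at position 3: consonant
  'o' at position 4: vowel (running total: 1)
  'b' at position 5: consonant
  'j' at position 6: consonant
  'j' at position 7: consonant
Total vowels: 1

1


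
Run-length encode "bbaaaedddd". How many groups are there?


Input: bbaaaedddd
Scanning for consecutive runs:
  Group 1: 'b' x 2 (positions 0-1)
  Group 2: 'a' x 3 (positions 2-4)
  Group 3: 'e' x 1 (positions 5-5)
  Group 4: 'd' x 4 (positions 6-9)
Total groups: 4

4


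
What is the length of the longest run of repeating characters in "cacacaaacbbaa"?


Input: "cacacaaacbbaa"
Scanning for longest run:
  Position 1 ('a'): new char, reset run to 1
  Position 2 ('c'): new char, reset run to 1
  Position 3 ('a'): new char, reset run to 1
  Position 4 ('c'): new char, reset run to 1
  Position 5 ('a'): new char, reset run to 1
  Position 6 ('a'): continues run of 'a', length=2
  Position 7 ('a'): continues run of 'a', length=3
  Position 8 ('c'): new char, reset run to 1
  Position 9 ('b'): new char, reset run to 1
  Position 10 ('b'): continues run of 'b', length=2
  Position 11 ('a'): new char, reset run to 1
  Position 12 ('a'): continues run of 'a', length=2
Longest run: 'a' with length 3

3


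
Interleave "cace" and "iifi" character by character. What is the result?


Interleaving "cace" and "iifi":
  Position 0: 'c' from first, 'i' from second => "ci"
  Position 1: 'a' from first, 'i' from second => "ai"
  Position 2: 'c' from first, 'f' from second => "cf"
  Position 3: 'e' from first, 'i' from second => "ei"
Result: ciaicfei

ciaicfei


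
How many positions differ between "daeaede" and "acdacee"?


Comparing "daeaede" and "acdacee" position by position:
  Position 0: 'd' vs 'a' => DIFFER
  Position 1: 'a' vs 'c' => DIFFER
  Position 2: 'e' vs 'd' => DIFFER
  Position 3: 'a' vs 'a' => same
  Position 4: 'e' vs 'c' => DIFFER
  Position 5: 'd' vs 'e' => DIFFER
  Position 6: 'e' vs 'e' => same
Positions that differ: 5

5


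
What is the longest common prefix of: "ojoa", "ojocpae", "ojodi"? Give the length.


Words: ojoa, ojocpae, ojodi
  Position 0: all 'o' => match
  Position 1: all 'j' => match
  Position 2: all 'o' => match
  Position 3: ('a', 'c', 'd') => mismatch, stop
LCP = "ojo" (length 3)

3


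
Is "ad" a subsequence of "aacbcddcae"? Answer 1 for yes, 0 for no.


Check if "ad" is a subsequence of "aacbcddcae"
Greedy scan:
  Position 0 ('a'): matches sub[0] = 'a'
  Position 1 ('a'): no match needed
  Position 2 ('c'): no match needed
  Position 3 ('b'): no match needed
  Position 4 ('c'): no match needed
  Position 5 ('d'): matches sub[1] = 'd'
  Position 6 ('d'): no match needed
  Position 7 ('c'): no match needed
  Position 8 ('a'): no match needed
  Position 9 ('e'): no match needed
All 2 characters matched => is a subsequence

1
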